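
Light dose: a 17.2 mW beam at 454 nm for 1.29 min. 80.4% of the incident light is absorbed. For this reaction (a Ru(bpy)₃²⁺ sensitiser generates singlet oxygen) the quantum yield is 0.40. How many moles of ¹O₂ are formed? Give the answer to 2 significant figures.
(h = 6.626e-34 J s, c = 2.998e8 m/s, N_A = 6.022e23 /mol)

Photon energy at 454 nm: hc/λ = (6.626e-34)(2.998e8)/(454e-9) = 4.375e-19 J.
Energy delivered: (17.2 mW)(77.4 s) = 1.331 J.
Photons incident: 1.331 / 4.375e-19 = 3.042e18, i.e. 3.042e18/6.022e23 = 5.051e-6 mol.
Photons absorbed: 0.804 × 5.051e-6 = 4.061e-6 mol.
Product: Φ × n_abs = 0.40 × 4.061e-6 = 1.624e-6 mol.

1.6e-6 mol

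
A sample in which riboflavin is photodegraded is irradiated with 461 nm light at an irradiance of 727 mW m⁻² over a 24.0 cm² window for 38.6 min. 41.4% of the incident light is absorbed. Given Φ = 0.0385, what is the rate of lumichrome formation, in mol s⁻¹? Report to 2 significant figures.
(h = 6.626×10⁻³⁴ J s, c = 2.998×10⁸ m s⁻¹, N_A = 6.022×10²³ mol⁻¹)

Photon energy at 461 nm: hc/λ = (6.626×10⁻³⁴)(2.998×10⁸)/(461×10⁻⁹) = 4.309×10⁻¹⁹ J.
Energy delivered: (727 mW m⁻²)(24.0×10⁻⁴ m²)(2316 s) = 4.041 J.
Photons incident: 4.041 / 4.309×10⁻¹⁹ = 9.378×10¹⁸, i.e. 9.378×10¹⁸/6.022×10²³ = 1.557×10⁻⁵ mol.
Photons absorbed: 0.414 × 1.557×10⁻⁵ = 6.446×10⁻⁶ mol.
Product formed: 0.0385 × 6.446×10⁻⁶ = 2.482×10⁻⁷ mol.
Rate: 2.482×10⁻⁷ / 2316 s = 1.1×10⁻¹⁰ mol s⁻¹.

1.1×10⁻¹⁰ mol s⁻¹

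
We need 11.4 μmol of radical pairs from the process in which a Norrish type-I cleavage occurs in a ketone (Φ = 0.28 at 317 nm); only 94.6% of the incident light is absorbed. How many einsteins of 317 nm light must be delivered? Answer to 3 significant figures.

4.30×10⁻⁵ einstein

Product: 11.4 μmol = 1.14×10⁻⁵ mol.
Photons that must be absorbed: 1.14×10⁻⁵ / 0.28 = 4.071×10⁻⁵ mol.
Incident photons needed: 4.071×10⁻⁵ / 0.946 = 4.303×10⁻⁵ mol.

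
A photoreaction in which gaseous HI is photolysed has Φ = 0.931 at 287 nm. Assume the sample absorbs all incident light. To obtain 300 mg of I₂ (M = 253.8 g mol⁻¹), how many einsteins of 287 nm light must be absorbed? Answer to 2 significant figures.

0.0013 einstein

Product: 300 mg / 253.8 g mol⁻¹ = 0.001182 mol.
Photons that must be absorbed: 0.001182 / 0.931 = 0.001270 mol.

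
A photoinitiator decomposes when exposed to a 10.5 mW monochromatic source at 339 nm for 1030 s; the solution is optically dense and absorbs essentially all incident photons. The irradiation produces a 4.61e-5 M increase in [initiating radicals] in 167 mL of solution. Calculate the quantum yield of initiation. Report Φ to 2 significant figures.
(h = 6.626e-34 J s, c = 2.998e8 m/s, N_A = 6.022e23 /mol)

Φ = 0.25

Product: (4.61e-5 M)(0.167 L) = 7.699e-6 mol.
Photon energy at 339 nm: hc/λ = (6.626e-34)(2.998e8)/(339e-9) = 5.860e-19 J.
Energy delivered: (10.5 mW)(1030 s) = 10.82 J.
Photons incident: 10.82 / 5.860e-19 = 1.846e19, i.e. 1.846e19/6.022e23 = 3.065e-5 mol.
Φ = 7.699e-6 mol / 3.065e-5 mol photons = 0.25.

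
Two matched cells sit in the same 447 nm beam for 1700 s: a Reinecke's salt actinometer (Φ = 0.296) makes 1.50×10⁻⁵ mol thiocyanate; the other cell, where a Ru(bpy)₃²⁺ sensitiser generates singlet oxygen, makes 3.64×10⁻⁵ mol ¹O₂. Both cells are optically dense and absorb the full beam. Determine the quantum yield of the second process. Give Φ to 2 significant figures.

Φ = 0.72

Photons absorbed by the actinometer: 1.50×10⁻⁵ / 0.296 = 5.068×10⁻⁵ mol.
Φ(unknown) = 3.64×10⁻⁵ / 5.068×10⁻⁵ = 0.72.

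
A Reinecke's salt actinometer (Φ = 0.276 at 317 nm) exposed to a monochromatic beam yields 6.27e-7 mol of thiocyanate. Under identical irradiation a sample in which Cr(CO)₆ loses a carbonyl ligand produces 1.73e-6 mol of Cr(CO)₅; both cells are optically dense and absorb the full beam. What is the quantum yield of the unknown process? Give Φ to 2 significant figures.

Photons absorbed by the actinometer: 6.27e-7 / 0.276 = 2.272e-6 mol.
Φ(unknown) = 1.73e-6 / 2.272e-6 = 0.76.

Φ = 0.76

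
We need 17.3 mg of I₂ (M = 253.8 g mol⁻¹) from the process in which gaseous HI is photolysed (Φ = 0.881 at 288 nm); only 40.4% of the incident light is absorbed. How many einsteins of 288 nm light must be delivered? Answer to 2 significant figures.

1.9×10⁻⁴ einstein

Product: 17.3 mg / 253.8 g mol⁻¹ = 6.816×10⁻⁵ mol.
Photons that must be absorbed: 6.816×10⁻⁵ / 0.881 = 7.737×10⁻⁵ mol.
Incident photons needed: 7.737×10⁻⁵ / 0.404 = 1.915×10⁻⁴ mol.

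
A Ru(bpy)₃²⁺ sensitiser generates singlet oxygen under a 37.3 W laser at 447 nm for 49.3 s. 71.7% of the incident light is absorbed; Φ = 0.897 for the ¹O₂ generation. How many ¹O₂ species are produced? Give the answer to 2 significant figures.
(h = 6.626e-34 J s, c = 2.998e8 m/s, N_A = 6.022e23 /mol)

2.7e21 species

Photon energy at 447 nm: hc/λ = (6.626e-34)(2.998e8)/(447e-9) = 4.444e-19 J.
Energy delivered: (37.3 W)(49.3 s) = 1839 J.
Photons incident: 1839 / 4.444e-19 = 4.138e21, i.e. 4.138e21/6.022e23 = 0.006871 mol.
Photons absorbed: 0.717 × 0.006871 = 0.004927 mol.
Product: Φ × n_abs = 0.897 × 0.004927 = 0.004420 mol.
As a count: 0.004420 × 6.022e23 = 2.7e21.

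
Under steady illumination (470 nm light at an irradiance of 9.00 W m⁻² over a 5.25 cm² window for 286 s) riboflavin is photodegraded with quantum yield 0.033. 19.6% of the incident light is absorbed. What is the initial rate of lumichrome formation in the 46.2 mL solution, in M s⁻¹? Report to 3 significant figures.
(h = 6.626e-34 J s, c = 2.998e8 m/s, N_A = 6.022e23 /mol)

Photon energy at 470 nm: hc/λ = (6.626e-34)(2.998e8)/(470e-9) = 4.227e-19 J.
Energy delivered: (9.00 W m⁻²)(5.25e-4 m²)(286 s) = 1.351 J.
Photons incident: 1.351 / 4.227e-19 = 3.196e18, i.e. 3.196e18/6.022e23 = 5.307e-6 mol.
Photons absorbed: 0.196 × 5.307e-6 = 1.040e-6 mol.
Product formed: 0.033 × 1.040e-6 = 3.432e-8 mol.
Rate: 3.432e-8 mol / (286 s × 0.0462 L) = 2.60e-9 M s⁻¹.

2.60e-9 M s⁻¹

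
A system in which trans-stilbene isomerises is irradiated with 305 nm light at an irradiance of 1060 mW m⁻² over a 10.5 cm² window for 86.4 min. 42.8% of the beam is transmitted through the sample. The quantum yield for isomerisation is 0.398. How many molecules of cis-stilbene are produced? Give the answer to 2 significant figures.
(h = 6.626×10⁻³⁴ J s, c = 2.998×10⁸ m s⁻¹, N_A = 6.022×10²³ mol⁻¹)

Photon energy at 305 nm: hc/λ = (6.626×10⁻³⁴)(2.998×10⁸)/(305×10⁻⁹) = 6.513×10⁻¹⁹ J.
Energy delivered: (1060 mW m⁻²)(10.5×10⁻⁴ m²)(5184 s) = 5.770 J.
Photons incident: 5.770 / 6.513×10⁻¹⁹ = 8.859×10¹⁸, i.e. 8.859×10¹⁸/6.022×10²³ = 1.471×10⁻⁵ mol.
Fraction absorbed: 1 − 42.8/100 = 0.5720.
Photons absorbed: 0.5720 × 1.471×10⁻⁵ = 8.414×10⁻⁶ mol.
Product: Φ × n_abs = 0.398 × 8.414×10⁻⁶ = 3.349×10⁻⁶ mol.
As a count: 3.349×10⁻⁶ × 6.022×10²³ = 2.0×10¹⁸.

2.0×10¹⁸ molecules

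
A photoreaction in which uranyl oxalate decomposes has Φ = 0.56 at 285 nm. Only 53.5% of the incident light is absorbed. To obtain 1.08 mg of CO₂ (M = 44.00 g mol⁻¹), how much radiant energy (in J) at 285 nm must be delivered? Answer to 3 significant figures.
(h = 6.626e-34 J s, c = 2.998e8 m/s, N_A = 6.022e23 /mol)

34.4 J

Product: 1.08 mg / 44.00 g mol⁻¹ = 2.455e-5 mol.
Photons that must be absorbed: 2.455e-5 / 0.56 = 4.384e-5 mol.
Incident photons needed: 4.384e-5 / 0.535 = 8.194e-5 mol.
Photon energy: hc/λ = 6.970e-19 J; per mole, 4.197e5 J mol⁻¹.
Energy required: 8.194e-5 × 4.197e5 = 34.4 J.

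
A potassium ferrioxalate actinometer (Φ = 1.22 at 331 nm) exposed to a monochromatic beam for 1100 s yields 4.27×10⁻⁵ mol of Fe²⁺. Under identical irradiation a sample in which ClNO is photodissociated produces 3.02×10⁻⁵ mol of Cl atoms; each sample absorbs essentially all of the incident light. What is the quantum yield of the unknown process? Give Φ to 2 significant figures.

Φ = 0.86

Photons absorbed by the actinometer: 4.27×10⁻⁵ / 1.22 = 3.500×10⁻⁵ mol.
Φ(unknown) = 3.02×10⁻⁵ / 3.500×10⁻⁵ = 0.86.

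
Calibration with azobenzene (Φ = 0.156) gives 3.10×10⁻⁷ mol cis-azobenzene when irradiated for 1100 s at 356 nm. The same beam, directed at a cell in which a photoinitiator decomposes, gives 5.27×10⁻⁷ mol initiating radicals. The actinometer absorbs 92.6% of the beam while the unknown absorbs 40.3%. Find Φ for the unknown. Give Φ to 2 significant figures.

Photons absorbed by the actinometer: 3.10×10⁻⁷ / 0.156 = 1.987×10⁻⁶ mol.
Incident flux: 1.987×10⁻⁶ / 0.926 = 2.146×10⁻⁶ einstein.
Absorbed by unknown: 0.403 × 2.146×10⁻⁶ = 8.648×10⁻⁷ mol.
Φ(unknown) = 5.27×10⁻⁷ / 8.648×10⁻⁷ = 0.61.

Φ = 0.61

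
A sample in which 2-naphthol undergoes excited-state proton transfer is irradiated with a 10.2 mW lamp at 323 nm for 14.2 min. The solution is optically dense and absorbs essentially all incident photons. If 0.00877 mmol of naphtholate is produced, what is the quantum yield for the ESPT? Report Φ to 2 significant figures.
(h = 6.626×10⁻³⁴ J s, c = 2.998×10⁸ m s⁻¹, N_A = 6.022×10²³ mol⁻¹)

Φ = 0.37

Product: 0.00877 mmol = 8.77×10⁻⁶ mol.
Photon energy at 323 nm: hc/λ = (6.626×10⁻³⁴)(2.998×10⁸)/(323×10⁻⁹) = 6.150×10⁻¹⁹ J.
Energy delivered: (10.2 mW)(852 s) = 8.690 J.
Photons incident: 8.690 / 6.150×10⁻¹⁹ = 1.413×10¹⁹, i.e. 1.413×10¹⁹/6.022×10²³ = 2.346×10⁻⁵ mol.
Φ = 8.77×10⁻⁶ mol / 2.346×10⁻⁵ mol photons = 0.37.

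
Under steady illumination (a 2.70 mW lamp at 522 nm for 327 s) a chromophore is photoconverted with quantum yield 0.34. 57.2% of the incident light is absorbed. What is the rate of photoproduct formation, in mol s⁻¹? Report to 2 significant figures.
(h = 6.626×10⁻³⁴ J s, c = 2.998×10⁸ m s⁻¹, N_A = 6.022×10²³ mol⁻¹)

2.3×10⁻⁹ mol s⁻¹

Photon energy at 522 nm: hc/λ = (6.626×10⁻³⁴)(2.998×10⁸)/(522×10⁻⁹) = 3.806×10⁻¹⁹ J.
Energy delivered: (2.70 mW)(327 s) = 0.8829 J.
Photons incident: 0.8829 / 3.806×10⁻¹⁹ = 2.320×10¹⁸, i.e. 2.320×10¹⁸/6.022×10²³ = 3.853×10⁻⁶ mol.
Photons absorbed: 0.572 × 3.853×10⁻⁶ = 2.204×10⁻⁶ mol.
Product formed: 0.34 × 2.204×10⁻⁶ = 7.494×10⁻⁷ mol.
Rate: 7.494×10⁻⁷ / 327 s = 2.3×10⁻⁹ mol s⁻¹.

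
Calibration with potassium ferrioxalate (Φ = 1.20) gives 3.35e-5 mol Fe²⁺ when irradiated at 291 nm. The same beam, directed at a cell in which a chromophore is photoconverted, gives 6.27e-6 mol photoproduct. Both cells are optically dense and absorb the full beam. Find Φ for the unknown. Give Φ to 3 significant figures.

Φ = 0.225

Photons absorbed by the actinometer: 3.35e-5 / 1.20 = 2.792e-5 mol.
Φ(unknown) = 6.27e-6 / 2.792e-5 = 0.225.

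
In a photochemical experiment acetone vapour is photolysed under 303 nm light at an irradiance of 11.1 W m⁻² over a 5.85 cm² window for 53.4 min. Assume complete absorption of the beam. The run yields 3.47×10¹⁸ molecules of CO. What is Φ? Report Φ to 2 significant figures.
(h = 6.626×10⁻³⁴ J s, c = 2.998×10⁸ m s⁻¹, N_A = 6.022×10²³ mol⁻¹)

Product: 3.47×10¹⁸ / 6.022×10²³ = 5.762×10⁻⁶ mol.
Photon energy at 303 nm: hc/λ = (6.626×10⁻³⁴)(2.998×10⁸)/(303×10⁻⁹) = 6.556×10⁻¹⁹ J.
Energy delivered: (11.1 W m⁻²)(5.85×10⁻⁴ m²)(3204 s) = 20.81 J.
Photons incident: 20.81 / 6.556×10⁻¹⁹ = 3.174×10¹⁹, i.e. 3.174×10¹⁹/6.022×10²³ = 5.271×10⁻⁵ mol.
Φ = 5.762×10⁻⁶ mol / 5.271×10⁻⁵ mol photons = 0.11.

Φ = 0.11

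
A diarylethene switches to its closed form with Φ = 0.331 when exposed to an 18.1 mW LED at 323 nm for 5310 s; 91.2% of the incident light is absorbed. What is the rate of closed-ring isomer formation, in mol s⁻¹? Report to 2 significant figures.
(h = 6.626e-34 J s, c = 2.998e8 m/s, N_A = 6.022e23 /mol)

1.5e-8 mol s⁻¹

Photon energy at 323 nm: hc/λ = (6.626e-34)(2.998e8)/(323e-9) = 6.150e-19 J.
Energy delivered: (18.1 mW)(5310 s) = 96.11 J.
Photons incident: 96.11 / 6.150e-19 = 1.563e20, i.e. 1.563e20/6.022e23 = 2.595e-4 mol.
Photons absorbed: 0.912 × 2.595e-4 = 2.367e-4 mol.
Product formed: 0.331 × 2.367e-4 = 7.835e-5 mol.
Rate: 7.835e-5 / 5310 s = 1.5e-8 mol s⁻¹.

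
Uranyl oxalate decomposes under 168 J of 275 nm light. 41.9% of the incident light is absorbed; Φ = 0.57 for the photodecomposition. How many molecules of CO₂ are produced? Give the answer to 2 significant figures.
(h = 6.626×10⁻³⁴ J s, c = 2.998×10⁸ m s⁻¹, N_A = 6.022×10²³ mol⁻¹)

Photon energy at 275 nm: hc/λ = (6.626×10⁻³⁴)(2.998×10⁸)/(275×10⁻⁹) = 7.224×10⁻¹⁹ J.
Photons incident: 168 / 7.224×10⁻¹⁹ = 2.326×10²⁰, i.e. 2.326×10²⁰/6.022×10²³ = 3.863×10⁻⁴ mol.
Photons absorbed: 0.419 × 3.863×10⁻⁴ = 1.619×10⁻⁴ mol.
Product: Φ × n_abs = 0.57 × 1.619×10⁻⁴ = 9.228×10⁻⁵ mol.
As a count: 9.228×10⁻⁵ × 6.022×10²³ = 5.6×10¹⁹.

5.6×10¹⁹ molecules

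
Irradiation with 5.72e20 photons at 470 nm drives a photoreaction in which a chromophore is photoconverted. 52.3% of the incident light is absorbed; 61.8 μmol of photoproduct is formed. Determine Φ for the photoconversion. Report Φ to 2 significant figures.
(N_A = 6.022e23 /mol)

Φ = 0.12

Product: 61.8 μmol = 6.18e-5 mol.
Moles of photons: 5.72e20 / 6.022e23 = 9.499e-4 mol.
Photons absorbed: 0.523 × 9.499e-4 = 4.968e-4 mol.
Φ = 6.18e-5 mol / 4.968e-4 mol photons = 0.12.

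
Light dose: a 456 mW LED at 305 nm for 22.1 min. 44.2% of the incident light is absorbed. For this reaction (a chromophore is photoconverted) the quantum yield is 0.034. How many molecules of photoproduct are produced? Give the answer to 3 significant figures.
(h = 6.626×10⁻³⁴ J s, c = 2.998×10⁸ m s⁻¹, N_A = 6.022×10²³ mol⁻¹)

Photon energy at 305 nm: hc/λ = (6.626×10⁻³⁴)(2.998×10⁸)/(305×10⁻⁹) = 6.513×10⁻¹⁹ J.
Energy delivered: (456 mW)(1326 s) = 604.7 J.
Photons incident: 604.7 / 6.513×10⁻¹⁹ = 9.285×10²⁰, i.e. 9.285×10²⁰/6.022×10²³ = 0.001542 mol.
Photons absorbed: 0.442 × 0.001542 = 6.816×10⁻⁴ mol.
Product: Φ × n_abs = 0.034 × 6.816×10⁻⁴ = 2.317×10⁻⁵ mol.
As a count: 2.317×10⁻⁵ × 6.022×10²³ = 1.40×10¹⁹.

1.40×10¹⁹ molecules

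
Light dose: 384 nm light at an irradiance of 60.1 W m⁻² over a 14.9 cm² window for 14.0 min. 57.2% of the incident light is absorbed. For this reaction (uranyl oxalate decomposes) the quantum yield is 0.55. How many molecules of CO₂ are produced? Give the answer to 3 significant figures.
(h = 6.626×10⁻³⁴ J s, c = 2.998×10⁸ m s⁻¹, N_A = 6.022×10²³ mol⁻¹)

Photon energy at 384 nm: hc/λ = (6.626×10⁻³⁴)(2.998×10⁸)/(384×10⁻⁹) = 5.173×10⁻¹⁹ J.
Energy delivered: (60.1 W m⁻²)(14.9×10⁻⁴ m²)(840 s) = 75.22 J.
Photons incident: 75.22 / 5.173×10⁻¹⁹ = 1.454×10²⁰, i.e. 1.454×10²⁰/6.022×10²³ = 2.414×10⁻⁴ mol.
Photons absorbed: 0.572 × 2.414×10⁻⁴ = 1.381×10⁻⁴ mol.
Product: Φ × n_abs = 0.55 × 1.381×10⁻⁴ = 7.596×10⁻⁵ mol.
As a count: 7.596×10⁻⁵ × 6.022×10²³ = 4.57×10¹⁹.

4.57×10¹⁹ molecules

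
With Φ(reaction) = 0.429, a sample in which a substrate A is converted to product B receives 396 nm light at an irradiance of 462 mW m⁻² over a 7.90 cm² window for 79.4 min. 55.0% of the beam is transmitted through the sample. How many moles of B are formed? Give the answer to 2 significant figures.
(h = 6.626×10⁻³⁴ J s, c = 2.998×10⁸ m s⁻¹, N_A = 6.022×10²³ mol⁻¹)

1.1×10⁻⁶ mol

Photon energy at 396 nm: hc/λ = (6.626×10⁻³⁴)(2.998×10⁸)/(396×10⁻⁹) = 5.016×10⁻¹⁹ J.
Energy delivered: (462 mW m⁻²)(7.90×10⁻⁴ m²)(4764 s) = 1.739 J.
Photons incident: 1.739 / 5.016×10⁻¹⁹ = 3.467×10¹⁸, i.e. 3.467×10¹⁸/6.022×10²³ = 5.757×10⁻⁶ mol.
Fraction absorbed: 1 − 55.0/100 = 0.4500.
Photons absorbed: 0.4500 × 5.757×10⁻⁶ = 2.591×10⁻⁶ mol.
Product: Φ × n_abs = 0.429 × 2.591×10⁻⁶ = 1.112×10⁻⁶ mol.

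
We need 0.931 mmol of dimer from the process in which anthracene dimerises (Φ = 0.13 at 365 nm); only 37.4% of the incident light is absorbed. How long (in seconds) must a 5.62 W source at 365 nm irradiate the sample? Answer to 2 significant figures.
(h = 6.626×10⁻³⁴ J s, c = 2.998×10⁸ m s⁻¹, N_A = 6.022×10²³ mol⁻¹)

Product: 0.931 mmol = 9.31×10⁻⁴ mol.
Photons that must be absorbed: 9.31×10⁻⁴ / 0.13 = 0.007162 mol.
Incident photons needed: 0.007162 / 0.374 = 0.01915 mol.
Photon energy: hc/λ = 5.442×10⁻¹⁹ J; per mole, 3.277×10⁵ J mol⁻¹.
Energy required: 0.01915 × 3.277×10⁵ = 6275 J.
Time: 6275 J / 5.62 W = 1100 s.

t ≈ 1100 s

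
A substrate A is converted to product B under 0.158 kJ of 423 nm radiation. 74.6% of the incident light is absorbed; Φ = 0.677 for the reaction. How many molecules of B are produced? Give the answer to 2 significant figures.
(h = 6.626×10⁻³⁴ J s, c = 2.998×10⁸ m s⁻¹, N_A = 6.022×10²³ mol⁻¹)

Photon energy at 423 nm: hc/λ = (6.626×10⁻³⁴)(2.998×10⁸)/(423×10⁻⁹) = 4.696×10⁻¹⁹ J.
Incident energy: 0.158 kJ = 158 J.
Photons incident: 158 / 4.696×10⁻¹⁹ = 3.365×10²⁰, i.e. 3.365×10²⁰/6.022×10²³ = 5.588×10⁻⁴ mol.
Photons absorbed: 0.746 × 5.588×10⁻⁴ = 4.169×10⁻⁴ mol.
Product: Φ × n_abs = 0.677 × 4.169×10⁻⁴ = 2.822×10⁻⁴ mol.
As a count: 2.822×10⁻⁴ × 6.022×10²³ = 1.7×10²⁰.

1.7×10²⁰ molecules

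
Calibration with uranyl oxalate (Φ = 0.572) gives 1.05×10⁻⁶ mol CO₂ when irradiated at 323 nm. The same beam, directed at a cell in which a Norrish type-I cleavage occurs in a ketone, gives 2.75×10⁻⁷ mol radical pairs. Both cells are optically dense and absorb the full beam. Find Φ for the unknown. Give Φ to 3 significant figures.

Φ = 0.150

Photons absorbed by the actinometer: 1.05×10⁻⁶ / 0.572 = 1.836×10⁻⁶ mol.
Φ(unknown) = 2.75×10⁻⁷ / 1.836×10⁻⁶ = 0.150.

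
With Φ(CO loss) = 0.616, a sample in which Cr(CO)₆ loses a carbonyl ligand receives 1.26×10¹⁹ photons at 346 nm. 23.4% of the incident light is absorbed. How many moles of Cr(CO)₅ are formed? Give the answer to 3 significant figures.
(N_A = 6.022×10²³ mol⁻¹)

3.02×10⁻⁶ mol

Moles of photons: 1.26×10¹⁹ / 6.022×10²³ = 2.092×10⁻⁵ mol.
Photons absorbed: 0.234 × 2.092×10⁻⁵ = 4.895×10⁻⁶ mol.
Product: Φ × n_abs = 0.616 × 4.895×10⁻⁶ = 3.015×10⁻⁶ mol.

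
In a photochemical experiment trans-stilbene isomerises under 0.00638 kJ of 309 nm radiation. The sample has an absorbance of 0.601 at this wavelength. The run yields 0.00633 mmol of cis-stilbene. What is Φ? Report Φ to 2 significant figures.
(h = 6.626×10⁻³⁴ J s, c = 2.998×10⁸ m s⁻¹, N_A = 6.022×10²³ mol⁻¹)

Product: 0.00633 mmol = 6.33×10⁻⁶ mol.
Photon energy at 309 nm: hc/λ = (6.626×10⁻³⁴)(2.998×10⁸)/(309×10⁻⁹) = 6.429×10⁻¹⁹ J.
Incident energy: 0.00638 kJ = 6.38 J.
Photons incident: 6.38 / 6.429×10⁻¹⁹ = 9.924×10¹⁸, i.e. 9.924×10¹⁸/6.022×10²³ = 1.648×10⁻⁵ mol.
Fraction absorbed: 1 − 10^(−0.601) = 0.7494.
Photons absorbed: 0.7494 × 1.648×10⁻⁵ = 1.235×10⁻⁵ mol.
Φ = 6.33×10⁻⁶ mol / 1.235×10⁻⁵ mol photons = 0.51.

Φ = 0.51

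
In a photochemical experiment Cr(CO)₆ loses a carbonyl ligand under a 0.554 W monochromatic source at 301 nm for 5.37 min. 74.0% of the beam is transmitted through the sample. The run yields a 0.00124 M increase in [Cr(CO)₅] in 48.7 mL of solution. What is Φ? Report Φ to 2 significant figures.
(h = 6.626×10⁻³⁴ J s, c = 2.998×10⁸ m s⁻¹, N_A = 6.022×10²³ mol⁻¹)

Product: (0.00124 M)(0.0487 L) = 6.039×10⁻⁵ mol.
Photon energy at 301 nm: hc/λ = (6.626×10⁻³⁴)(2.998×10⁸)/(301×10⁻⁹) = 6.600×10⁻¹⁹ J.
Energy delivered: (0.554 W)(322.2 s) = 178.5 J.
Photons incident: 178.5 / 6.600×10⁻¹⁹ = 2.705×10²⁰, i.e. 2.705×10²⁰/6.022×10²³ = 4.492×10⁻⁴ mol.
Fraction absorbed: 1 − 74.0/100 = 0.2600.
Photons absorbed: 0.2600 × 4.492×10⁻⁴ = 1.168×10⁻⁴ mol.
Φ = 6.039×10⁻⁵ mol / 1.168×10⁻⁴ mol photons = 0.52.

Φ = 0.52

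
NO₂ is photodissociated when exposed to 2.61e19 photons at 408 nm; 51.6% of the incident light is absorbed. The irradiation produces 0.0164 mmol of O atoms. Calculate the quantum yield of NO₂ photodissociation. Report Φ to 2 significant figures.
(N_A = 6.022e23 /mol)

Product: 0.0164 mmol = 1.64e-5 mol.
Moles of photons: 2.61e19 / 6.022e23 = 4.334e-5 mol.
Photons absorbed: 0.516 × 4.334e-5 = 2.236e-5 mol.
Φ = 1.64e-5 mol / 2.236e-5 mol photons = 0.73.

Φ = 0.73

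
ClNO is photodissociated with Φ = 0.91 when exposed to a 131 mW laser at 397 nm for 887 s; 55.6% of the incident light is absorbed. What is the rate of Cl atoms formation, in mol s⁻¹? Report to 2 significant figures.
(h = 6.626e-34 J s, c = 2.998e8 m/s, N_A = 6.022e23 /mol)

Photon energy at 397 nm: hc/λ = (6.626e-34)(2.998e8)/(397e-9) = 5.004e-19 J.
Energy delivered: (131 mW)(887 s) = 116.2 J.
Photons incident: 116.2 / 5.004e-19 = 2.322e20, i.e. 2.322e20/6.022e23 = 3.856e-4 mol.
Photons absorbed: 0.556 × 3.856e-4 = 2.144e-4 mol.
Product formed: 0.91 × 2.144e-4 = 1.951e-4 mol.
Rate: 1.951e-4 / 887 s = 2.2e-7 mol s⁻¹.

2.2e-7 mol s⁻¹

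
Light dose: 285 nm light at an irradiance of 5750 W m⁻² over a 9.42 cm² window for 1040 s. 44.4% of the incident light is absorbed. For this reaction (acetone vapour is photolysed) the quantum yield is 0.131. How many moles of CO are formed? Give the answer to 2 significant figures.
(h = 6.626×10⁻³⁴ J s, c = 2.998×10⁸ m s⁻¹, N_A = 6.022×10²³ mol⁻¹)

7.8×10⁻⁴ mol

Photon energy at 285 nm: hc/λ = (6.626×10⁻³⁴)(2.998×10⁸)/(285×10⁻⁹) = 6.970×10⁻¹⁹ J.
Energy delivered: (5750 W m⁻²)(9.42×10⁻⁴ m²)(1040 s) = 5633 J.
Photons incident: 5633 / 6.970×10⁻¹⁹ = 8.082×10²¹, i.e. 8.082×10²¹/6.022×10²³ = 0.01342 mol.
Photons absorbed: 0.444 × 0.01342 = 0.005958 mol.
Product: Φ × n_abs = 0.131 × 0.005958 = 7.805×10⁻⁴ mol.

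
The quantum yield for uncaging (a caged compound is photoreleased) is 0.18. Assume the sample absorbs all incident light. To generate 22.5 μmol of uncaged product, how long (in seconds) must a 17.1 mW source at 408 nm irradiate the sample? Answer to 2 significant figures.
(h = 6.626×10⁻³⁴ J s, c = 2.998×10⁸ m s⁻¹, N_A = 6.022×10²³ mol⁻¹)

Product: 22.5 μmol = 2.25×10⁻⁵ mol.
Photons that must be absorbed: 2.25×10⁻⁵ / 0.18 = 1.250×10⁻⁴ mol.
Photon energy: hc/λ = 4.869×10⁻¹⁹ J; per mole, 2.932×10⁵ J mol⁻¹.
Energy required: 1.250×10⁻⁴ × 2.932×10⁵ = 36.65 J.
Time: 36.65 J / 0.0171 W = 2100 s.

t ≈ 2100 s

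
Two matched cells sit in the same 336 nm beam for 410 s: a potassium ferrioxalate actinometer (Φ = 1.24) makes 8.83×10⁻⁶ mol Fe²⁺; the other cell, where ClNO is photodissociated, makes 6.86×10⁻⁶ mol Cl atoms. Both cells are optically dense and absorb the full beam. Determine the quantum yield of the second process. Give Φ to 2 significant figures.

Photons absorbed by the actinometer: 8.83×10⁻⁶ / 1.24 = 7.121×10⁻⁶ mol.
Φ(unknown) = 6.86×10⁻⁶ / 7.121×10⁻⁶ = 0.96.

Φ = 0.96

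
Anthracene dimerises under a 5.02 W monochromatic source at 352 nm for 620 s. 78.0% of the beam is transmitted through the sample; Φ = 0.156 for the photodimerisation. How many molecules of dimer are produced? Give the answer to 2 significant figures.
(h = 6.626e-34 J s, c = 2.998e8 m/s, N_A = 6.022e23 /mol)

1.9e20 molecules

Photon energy at 352 nm: hc/λ = (6.626e-34)(2.998e8)/(352e-9) = 5.643e-19 J.
Energy delivered: (5.02 W)(620 s) = 3112 J.
Photons incident: 3112 / 5.643e-19 = 5.515e21, i.e. 5.515e21/6.022e23 = 0.009158 mol.
Fraction absorbed: 1 − 78.0/100 = 0.2200.
Photons absorbed: 0.2200 × 0.009158 = 0.002015 mol.
Product: Φ × n_abs = 0.156 × 0.002015 = 3.143e-4 mol.
As a count: 3.143e-4 × 6.022e23 = 1.9e20.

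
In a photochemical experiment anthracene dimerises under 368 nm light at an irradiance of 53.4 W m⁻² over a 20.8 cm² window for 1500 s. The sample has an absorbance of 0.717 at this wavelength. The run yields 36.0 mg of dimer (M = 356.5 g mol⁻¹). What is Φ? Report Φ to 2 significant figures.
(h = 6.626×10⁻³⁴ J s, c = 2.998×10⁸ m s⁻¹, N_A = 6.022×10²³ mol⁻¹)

Product: 36.0 mg / 356.5 g mol⁻¹ = 1.010×10⁻⁴ mol.
Photon energy at 368 nm: hc/λ = (6.626×10⁻³⁴)(2.998×10⁸)/(368×10⁻⁹) = 5.398×10⁻¹⁹ J.
Energy delivered: (53.4 W m⁻²)(20.8×10⁻⁴ m²)(1500 s) = 166.6 J.
Photons incident: 166.6 / 5.398×10⁻¹⁹ = 3.086×10²⁰, i.e. 3.086×10²⁰/6.022×10²³ = 5.125×10⁻⁴ mol.
Fraction absorbed: 1 − 10^(−0.717) = 0.8081.
Photons absorbed: 0.8081 × 5.125×10⁻⁴ = 4.142×10⁻⁴ mol.
Φ = 1.010×10⁻⁴ mol / 4.142×10⁻⁴ mol photons = 0.24.

Φ = 0.24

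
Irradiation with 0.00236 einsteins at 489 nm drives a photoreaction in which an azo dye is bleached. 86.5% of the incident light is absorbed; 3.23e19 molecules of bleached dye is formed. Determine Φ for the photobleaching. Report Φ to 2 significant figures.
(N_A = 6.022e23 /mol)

Φ = 0.026

Product: 3.23e19 / 6.022e23 = 5.364e-5 mol.
Photons absorbed: 0.865 × 0.00236 = 0.002041 mol.
Φ = 5.364e-5 mol / 0.002041 mol photons = 0.026.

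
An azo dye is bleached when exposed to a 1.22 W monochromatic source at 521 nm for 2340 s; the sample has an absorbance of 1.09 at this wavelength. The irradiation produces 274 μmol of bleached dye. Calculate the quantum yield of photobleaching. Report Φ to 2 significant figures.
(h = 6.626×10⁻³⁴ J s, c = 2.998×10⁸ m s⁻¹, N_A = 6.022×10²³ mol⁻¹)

Φ = 0.024

Product: 274 μmol = 2.74×10⁻⁴ mol.
Photon energy at 521 nm: hc/λ = (6.626×10⁻³⁴)(2.998×10⁸)/(521×10⁻⁹) = 3.813×10⁻¹⁹ J.
Energy delivered: (1.22 W)(2340 s) = 2855 J.
Photons incident: 2855 / 3.813×10⁻¹⁹ = 7.488×10²¹, i.e. 7.488×10²¹/6.022×10²³ = 0.01243 mol.
Fraction absorbed: 1 − 10^(−1.09) = 0.9187.
Photons absorbed: 0.9187 × 0.01243 = 0.01142 mol.
Φ = 2.74×10⁻⁴ mol / 0.01142 mol photons = 0.024.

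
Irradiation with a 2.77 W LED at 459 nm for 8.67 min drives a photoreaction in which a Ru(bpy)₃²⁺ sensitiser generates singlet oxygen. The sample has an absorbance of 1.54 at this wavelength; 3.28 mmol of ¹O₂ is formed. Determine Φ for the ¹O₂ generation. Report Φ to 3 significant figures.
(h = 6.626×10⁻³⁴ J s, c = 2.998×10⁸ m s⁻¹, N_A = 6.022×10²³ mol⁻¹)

Φ = 0.611

Product: 3.28 mmol = 0.00328 mol.
Photon energy at 459 nm: hc/λ = (6.626×10⁻³⁴)(2.998×10⁸)/(459×10⁻⁹) = 4.328×10⁻¹⁹ J.
Energy delivered: (2.77 W)(520.2 s) = 1441 J.
Photons incident: 1441 / 4.328×10⁻¹⁹ = 3.329×10²¹, i.e. 3.329×10²¹/6.022×10²³ = 0.005528 mol.
Fraction absorbed: 1 − 10^(−1.54) = 0.9712.
Photons absorbed: 0.9712 × 0.005528 = 0.005369 mol.
Φ = 0.00328 mol / 0.005369 mol photons = 0.611.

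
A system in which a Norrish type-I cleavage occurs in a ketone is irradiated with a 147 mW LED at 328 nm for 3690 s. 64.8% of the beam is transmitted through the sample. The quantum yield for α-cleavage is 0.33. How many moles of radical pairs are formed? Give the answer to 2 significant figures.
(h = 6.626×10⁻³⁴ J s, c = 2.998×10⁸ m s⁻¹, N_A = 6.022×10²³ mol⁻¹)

1.7×10⁻⁴ mol

Photon energy at 328 nm: hc/λ = (6.626×10⁻³⁴)(2.998×10⁸)/(328×10⁻⁹) = 6.056×10⁻¹⁹ J.
Energy delivered: (147 mW)(3690 s) = 542.4 J.
Photons incident: 542.4 / 6.056×10⁻¹⁹ = 8.956×10²⁰, i.e. 8.956×10²⁰/6.022×10²³ = 0.001487 mol.
Fraction absorbed: 1 − 64.8/100 = 0.3520.
Photons absorbed: 0.3520 × 0.001487 = 5.234×10⁻⁴ mol.
Product: Φ × n_abs = 0.33 × 5.234×10⁻⁴ = 1.727×10⁻⁴ mol.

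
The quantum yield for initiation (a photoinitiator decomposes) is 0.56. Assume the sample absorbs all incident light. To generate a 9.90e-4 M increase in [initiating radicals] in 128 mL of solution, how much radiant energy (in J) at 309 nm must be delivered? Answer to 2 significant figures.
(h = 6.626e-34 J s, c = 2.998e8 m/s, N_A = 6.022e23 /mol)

Product: (9.90e-4 M)(0.128 L) = 1.267e-4 mol.
Photons that must be absorbed: 1.267e-4 / 0.56 = 2.262e-4 mol.
Photon energy: hc/λ = 6.429e-19 J; per mole, 3.872e5 J mol⁻¹.
Energy required: 2.262e-4 × 3.872e5 = 88 J.

88 J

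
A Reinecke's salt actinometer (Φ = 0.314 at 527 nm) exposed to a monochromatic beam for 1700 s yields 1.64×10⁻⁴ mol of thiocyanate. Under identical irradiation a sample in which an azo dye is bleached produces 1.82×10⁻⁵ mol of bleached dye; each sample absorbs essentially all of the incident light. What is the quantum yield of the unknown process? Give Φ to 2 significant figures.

Photons absorbed by the actinometer: 1.64×10⁻⁴ / 0.314 = 5.223×10⁻⁴ mol.
Φ(unknown) = 1.82×10⁻⁵ / 5.223×10⁻⁴ = 0.035.

Φ = 0.035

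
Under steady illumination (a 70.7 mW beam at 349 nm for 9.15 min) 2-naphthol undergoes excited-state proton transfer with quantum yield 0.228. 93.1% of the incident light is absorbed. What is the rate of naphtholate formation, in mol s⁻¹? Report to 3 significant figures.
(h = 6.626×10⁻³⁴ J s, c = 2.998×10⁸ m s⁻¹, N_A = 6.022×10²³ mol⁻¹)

Photon energy at 349 nm: hc/λ = (6.626×10⁻³⁴)(2.998×10⁸)/(349×10⁻⁹) = 5.692×10⁻¹⁹ J.
Energy delivered: (70.7 mW)(549 s) = 38.81 J.
Photons incident: 38.81 / 5.692×10⁻¹⁹ = 6.818×10¹⁹, i.e. 6.818×10¹⁹/6.022×10²³ = 1.132×10⁻⁴ mol.
Photons absorbed: 0.931 × 1.132×10⁻⁴ = 1.054×10⁻⁴ mol.
Product formed: 0.228 × 1.054×10⁻⁴ = 2.403×10⁻⁵ mol.
Rate: 2.403×10⁻⁵ / 549 s = 4.38×10⁻⁸ mol s⁻¹.

4.38×10⁻⁸ mol s⁻¹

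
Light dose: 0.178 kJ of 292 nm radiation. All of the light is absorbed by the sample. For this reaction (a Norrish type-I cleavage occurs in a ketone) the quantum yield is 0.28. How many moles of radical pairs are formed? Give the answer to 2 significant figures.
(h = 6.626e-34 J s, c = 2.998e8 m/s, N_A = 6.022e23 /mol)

Photon energy at 292 nm: hc/λ = (6.626e-34)(2.998e8)/(292e-9) = 6.803e-19 J.
Incident energy: 0.178 kJ = 178 J.
Photons incident: 178 / 6.803e-19 = 2.616e20, i.e. 2.616e20/6.022e23 = 4.344e-4 mol.
Product: Φ × n_abs = 0.28 × 4.344e-4 = 1.216e-4 mol.

1.2e-4 mol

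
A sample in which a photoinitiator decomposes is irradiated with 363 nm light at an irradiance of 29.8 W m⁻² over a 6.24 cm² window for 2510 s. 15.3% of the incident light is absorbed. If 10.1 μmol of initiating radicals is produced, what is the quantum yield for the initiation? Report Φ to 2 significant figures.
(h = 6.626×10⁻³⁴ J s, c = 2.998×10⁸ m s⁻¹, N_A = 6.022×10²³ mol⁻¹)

Φ = 0.47

Product: 10.1 μmol = 1.01×10⁻⁵ mol.
Photon energy at 363 nm: hc/λ = (6.626×10⁻³⁴)(2.998×10⁸)/(363×10⁻⁹) = 5.472×10⁻¹⁹ J.
Energy delivered: (29.8 W m⁻²)(6.24×10⁻⁴ m²)(2510 s) = 46.67 J.
Photons incident: 46.67 / 5.472×10⁻¹⁹ = 8.529×10¹⁹, i.e. 8.529×10¹⁹/6.022×10²³ = 1.416×10⁻⁴ mol.
Photons absorbed: 0.153 × 1.416×10⁻⁴ = 2.166×10⁻⁵ mol.
Φ = 1.01×10⁻⁵ mol / 2.166×10⁻⁵ mol photons = 0.47.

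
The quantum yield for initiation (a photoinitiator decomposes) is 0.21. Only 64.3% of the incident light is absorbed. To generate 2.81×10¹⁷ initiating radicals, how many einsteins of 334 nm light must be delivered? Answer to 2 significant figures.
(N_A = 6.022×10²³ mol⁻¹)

3.5×10⁻⁶ einstein

Product: 2.81×10¹⁷ / 6.022×10²³ = 4.666×10⁻⁷ mol.
Photons that must be absorbed: 4.666×10⁻⁷ / 0.21 = 2.222×10⁻⁶ mol.
Incident photons needed: 2.222×10⁻⁶ / 0.643 = 3.456×10⁻⁶ mol.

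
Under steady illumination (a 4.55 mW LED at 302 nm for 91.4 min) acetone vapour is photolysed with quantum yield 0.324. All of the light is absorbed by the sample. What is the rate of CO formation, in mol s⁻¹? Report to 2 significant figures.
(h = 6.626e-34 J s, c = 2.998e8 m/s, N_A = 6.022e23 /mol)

Photon energy at 302 nm: hc/λ = (6.626e-34)(2.998e8)/(302e-9) = 6.578e-19 J.
Energy delivered: (4.55 mW)(5484 s) = 24.95 J.
Photons incident: 24.95 / 6.578e-19 = 3.793e19, i.e. 3.793e19/6.022e23 = 6.299e-5 mol.
Product formed: 0.324 × 6.299e-5 = 2.041e-5 mol.
Rate: 2.041e-5 / 5484 s = 3.7e-9 mol s⁻¹.

3.7e-9 mol s⁻¹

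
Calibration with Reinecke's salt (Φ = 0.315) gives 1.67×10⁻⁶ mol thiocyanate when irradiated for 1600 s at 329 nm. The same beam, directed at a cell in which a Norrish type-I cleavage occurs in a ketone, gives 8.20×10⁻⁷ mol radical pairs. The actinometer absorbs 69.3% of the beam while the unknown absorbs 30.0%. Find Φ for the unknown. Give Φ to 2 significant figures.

Φ = 0.36

Photons absorbed by the actinometer: 1.67×10⁻⁶ / 0.315 = 5.302×10⁻⁶ mol.
Incident flux: 5.302×10⁻⁶ / 0.693 = 7.651×10⁻⁶ einstein.
Absorbed by unknown: 0.300 × 7.651×10⁻⁶ = 2.295×10⁻⁶ mol.
Φ(unknown) = 8.20×10⁻⁷ / 2.295×10⁻⁶ = 0.36.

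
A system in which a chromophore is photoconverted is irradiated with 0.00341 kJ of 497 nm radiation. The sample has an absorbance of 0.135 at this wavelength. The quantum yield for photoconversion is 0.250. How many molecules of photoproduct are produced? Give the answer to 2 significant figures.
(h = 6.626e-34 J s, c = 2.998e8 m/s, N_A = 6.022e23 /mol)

Photon energy at 497 nm: hc/λ = (6.626e-34)(2.998e8)/(497e-9) = 3.997e-19 J.
Incident energy: 0.00341 kJ = 3.41 J.
Photons incident: 3.41 / 3.997e-19 = 8.531e18, i.e. 8.531e18/6.022e23 = 1.417e-5 mol.
Fraction absorbed: 1 − 10^(−0.135) = 0.2672.
Photons absorbed: 0.2672 × 1.417e-5 = 3.786e-6 mol.
Product: Φ × n_abs = 0.250 × 3.786e-6 = 9.465e-7 mol.
As a count: 9.465e-7 × 6.022e23 = 5.7e17.

5.7e17 molecules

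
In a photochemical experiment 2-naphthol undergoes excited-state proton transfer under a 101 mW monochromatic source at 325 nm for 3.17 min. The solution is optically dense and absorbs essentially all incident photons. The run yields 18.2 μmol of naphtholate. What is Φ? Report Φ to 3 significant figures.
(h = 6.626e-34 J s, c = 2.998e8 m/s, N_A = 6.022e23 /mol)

Φ = 0.349

Product: 18.2 μmol = 1.82e-5 mol.
Photon energy at 325 nm: hc/λ = (6.626e-34)(2.998e8)/(325e-9) = 6.112e-19 J.
Energy delivered: (101 mW)(190.2 s) = 19.21 J.
Photons incident: 19.21 / 6.112e-19 = 3.143e19, i.e. 3.143e19/6.022e23 = 5.219e-5 mol.
Φ = 1.82e-5 mol / 5.219e-5 mol photons = 0.349.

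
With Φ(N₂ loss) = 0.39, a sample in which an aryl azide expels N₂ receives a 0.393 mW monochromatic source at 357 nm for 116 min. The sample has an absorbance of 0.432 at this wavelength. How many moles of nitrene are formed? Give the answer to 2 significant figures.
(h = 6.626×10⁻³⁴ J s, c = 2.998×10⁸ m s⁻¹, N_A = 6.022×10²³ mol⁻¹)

Photon energy at 357 nm: hc/λ = (6.626×10⁻³⁴)(2.998×10⁸)/(357×10⁻⁹) = 5.564×10⁻¹⁹ J.
Energy delivered: (0.393 mW)(6960 s) = 2.735 J.
Photons incident: 2.735 / 5.564×10⁻¹⁹ = 4.916×10¹⁸, i.e. 4.916×10¹⁸/6.022×10²³ = 8.163×10⁻⁶ mol.
Fraction absorbed: 1 − 10^(−0.432) = 0.6302.
Photons absorbed: 0.6302 × 8.163×10⁻⁶ = 5.144×10⁻⁶ mol.
Product: Φ × n_abs = 0.39 × 5.144×10⁻⁶ = 2.006×10⁻⁶ mol.

2.0×10⁻⁶ mol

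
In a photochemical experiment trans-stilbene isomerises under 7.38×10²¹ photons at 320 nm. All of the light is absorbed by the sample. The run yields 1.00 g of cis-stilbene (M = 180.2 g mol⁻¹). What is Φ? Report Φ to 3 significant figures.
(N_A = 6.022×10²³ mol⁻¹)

Φ = 0.453

Product: 1.00 g / 180.2 g mol⁻¹ = 0.005549 mol.
Moles of photons: 7.38×10²¹ / 6.022×10²³ = 0.01226 mol.
Φ = 0.005549 mol / 0.01226 mol photons = 0.453.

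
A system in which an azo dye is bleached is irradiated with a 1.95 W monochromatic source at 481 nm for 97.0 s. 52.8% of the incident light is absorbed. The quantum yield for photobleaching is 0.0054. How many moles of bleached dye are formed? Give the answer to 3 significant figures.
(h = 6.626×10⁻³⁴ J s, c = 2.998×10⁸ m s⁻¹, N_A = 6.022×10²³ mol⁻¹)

Photon energy at 481 nm: hc/λ = (6.626×10⁻³⁴)(2.998×10⁸)/(481×10⁻⁹) = 4.130×10⁻¹⁹ J.
Energy delivered: (1.95 W)(97 s) = 189.2 J.
Photons incident: 189.2 / 4.130×10⁻¹⁹ = 4.581×10²⁰, i.e. 4.581×10²⁰/6.022×10²³ = 7.607×10⁻⁴ mol.
Photons absorbed: 0.528 × 7.607×10⁻⁴ = 4.016×10⁻⁴ mol.
Product: Φ × n_abs = 0.0054 × 4.016×10⁻⁴ = 2.169×10⁻⁶ mol.

2.17×10⁻⁶ mol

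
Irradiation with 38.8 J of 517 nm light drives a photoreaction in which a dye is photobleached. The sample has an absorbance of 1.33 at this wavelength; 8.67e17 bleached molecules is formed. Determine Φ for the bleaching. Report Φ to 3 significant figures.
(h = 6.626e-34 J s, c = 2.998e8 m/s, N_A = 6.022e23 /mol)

Product: 8.67e17 / 6.022e23 = 1.440e-6 mol.
Photon energy at 517 nm: hc/λ = (6.626e-34)(2.998e8)/(517e-9) = 3.842e-19 J.
Photons incident: 38.8 / 3.842e-19 = 1.010e20, i.e. 1.010e20/6.022e23 = 1.677e-4 mol.
Fraction absorbed: 1 − 10^(−1.33) = 0.9532.
Photons absorbed: 0.9532 × 1.677e-4 = 1.599e-4 mol.
Φ = 1.440e-6 mol / 1.599e-4 mol photons = 0.00901.

Φ = 0.00901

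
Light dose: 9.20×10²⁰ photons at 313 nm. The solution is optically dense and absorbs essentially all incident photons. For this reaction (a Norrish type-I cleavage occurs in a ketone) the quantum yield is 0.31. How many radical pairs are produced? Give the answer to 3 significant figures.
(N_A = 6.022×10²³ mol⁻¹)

2.85×10²⁰ radical pairs

Moles of photons: 9.20×10²⁰ / 6.022×10²³ = 0.001528 mol.
Product: Φ × n_abs = 0.31 × 0.001528 = 4.737×10⁻⁴ mol.
As a count: 4.737×10⁻⁴ × 6.022×10²³ = 2.85×10²⁰.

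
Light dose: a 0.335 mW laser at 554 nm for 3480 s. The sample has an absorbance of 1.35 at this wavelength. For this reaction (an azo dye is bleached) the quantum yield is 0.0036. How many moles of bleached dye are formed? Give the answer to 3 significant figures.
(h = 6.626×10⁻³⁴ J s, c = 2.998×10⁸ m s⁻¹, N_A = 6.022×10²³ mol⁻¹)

1.86×10⁻⁸ mol

Photon energy at 554 nm: hc/λ = (6.626×10⁻³⁴)(2.998×10⁸)/(554×10⁻⁹) = 3.586×10⁻¹⁹ J.
Energy delivered: (0.335 mW)(3480 s) = 1.166 J.
Photons incident: 1.166 / 3.586×10⁻¹⁹ = 3.252×10¹⁸, i.e. 3.252×10¹⁸/6.022×10²³ = 5.400×10⁻⁶ mol.
Fraction absorbed: 1 − 10^(−1.35) = 0.9553.
Photons absorbed: 0.9553 × 5.400×10⁻⁶ = 5.159×10⁻⁶ mol.
Product: Φ × n_abs = 0.0036 × 5.159×10⁻⁶ = 1.857×10⁻⁸ mol.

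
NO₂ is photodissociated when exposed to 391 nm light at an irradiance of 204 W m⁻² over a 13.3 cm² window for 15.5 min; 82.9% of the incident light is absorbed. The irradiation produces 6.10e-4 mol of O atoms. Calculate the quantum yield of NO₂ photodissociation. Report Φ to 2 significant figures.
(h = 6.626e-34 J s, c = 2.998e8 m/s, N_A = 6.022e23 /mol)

Photon energy at 391 nm: hc/λ = (6.626e-34)(2.998e8)/(391e-9) = 5.080e-19 J.
Energy delivered: (204 W m⁻²)(13.3e-4 m²)(930 s) = 252.3 J.
Photons incident: 252.3 / 5.080e-19 = 4.967e20, i.e. 4.967e20/6.022e23 = 8.248e-4 mol.
Photons absorbed: 0.829 × 8.248e-4 = 6.838e-4 mol.
Φ = 6.10e-4 mol / 6.838e-4 mol photons = 0.89.

Φ = 0.89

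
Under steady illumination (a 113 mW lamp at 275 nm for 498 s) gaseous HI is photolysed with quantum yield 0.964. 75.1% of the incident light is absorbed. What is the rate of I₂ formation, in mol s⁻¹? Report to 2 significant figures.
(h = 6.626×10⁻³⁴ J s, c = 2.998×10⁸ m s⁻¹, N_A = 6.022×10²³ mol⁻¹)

Photon energy at 275 nm: hc/λ = (6.626×10⁻³⁴)(2.998×10⁸)/(275×10⁻⁹) = 7.224×10⁻¹⁹ J.
Energy delivered: (113 mW)(498 s) = 56.27 J.
Photons incident: 56.27 / 7.224×10⁻¹⁹ = 7.789×10¹⁹, i.e. 7.789×10¹⁹/6.022×10²³ = 1.293×10⁻⁴ mol.
Photons absorbed: 0.751 × 1.293×10⁻⁴ = 9.710×10⁻⁵ mol.
Product formed: 0.964 × 9.710×10⁻⁵ = 9.360×10⁻⁵ mol.
Rate: 9.360×10⁻⁵ / 498 s = 1.9×10⁻⁷ mol s⁻¹.

1.9×10⁻⁷ mol s⁻¹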